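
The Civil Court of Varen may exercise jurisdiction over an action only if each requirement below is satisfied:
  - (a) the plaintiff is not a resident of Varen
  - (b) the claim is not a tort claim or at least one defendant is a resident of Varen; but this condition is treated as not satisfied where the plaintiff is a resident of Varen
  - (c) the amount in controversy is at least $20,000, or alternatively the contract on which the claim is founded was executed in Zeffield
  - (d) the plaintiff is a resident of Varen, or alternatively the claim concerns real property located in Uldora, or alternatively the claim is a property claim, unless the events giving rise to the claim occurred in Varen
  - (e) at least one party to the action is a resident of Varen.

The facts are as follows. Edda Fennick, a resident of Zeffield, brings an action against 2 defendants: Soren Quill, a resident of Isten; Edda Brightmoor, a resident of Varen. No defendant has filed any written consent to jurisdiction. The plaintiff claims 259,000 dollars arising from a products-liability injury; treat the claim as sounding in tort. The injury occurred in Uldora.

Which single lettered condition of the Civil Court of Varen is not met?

The Civil Court of Varen:
  (a) The plaintiff resides in Zeffield, which is not Varen. Satisfied.
  (b) Edda Brightmoor resides in Varen, so one alternative holds. And the carve-out is inapplicable — the plaintiff resides in Zeffield, not Varen. Condition met.
  (c) The amount in controversy is $259,000, which meets the USD 20,000 floor — that alternative is enough. Met.
  (d) The plaintiff resides in Zeffield, not Varen; the claim does not concern real property; the claim is a tort claim, not a property claim — every alternative fails. The proviso offers no rescue either, since the operative events occurred in Uldora, not Varen. Not satisfied.
  (e) Edda Brightmoor resides in Varen. Satisfied.
Only condition (d) fails.

(d)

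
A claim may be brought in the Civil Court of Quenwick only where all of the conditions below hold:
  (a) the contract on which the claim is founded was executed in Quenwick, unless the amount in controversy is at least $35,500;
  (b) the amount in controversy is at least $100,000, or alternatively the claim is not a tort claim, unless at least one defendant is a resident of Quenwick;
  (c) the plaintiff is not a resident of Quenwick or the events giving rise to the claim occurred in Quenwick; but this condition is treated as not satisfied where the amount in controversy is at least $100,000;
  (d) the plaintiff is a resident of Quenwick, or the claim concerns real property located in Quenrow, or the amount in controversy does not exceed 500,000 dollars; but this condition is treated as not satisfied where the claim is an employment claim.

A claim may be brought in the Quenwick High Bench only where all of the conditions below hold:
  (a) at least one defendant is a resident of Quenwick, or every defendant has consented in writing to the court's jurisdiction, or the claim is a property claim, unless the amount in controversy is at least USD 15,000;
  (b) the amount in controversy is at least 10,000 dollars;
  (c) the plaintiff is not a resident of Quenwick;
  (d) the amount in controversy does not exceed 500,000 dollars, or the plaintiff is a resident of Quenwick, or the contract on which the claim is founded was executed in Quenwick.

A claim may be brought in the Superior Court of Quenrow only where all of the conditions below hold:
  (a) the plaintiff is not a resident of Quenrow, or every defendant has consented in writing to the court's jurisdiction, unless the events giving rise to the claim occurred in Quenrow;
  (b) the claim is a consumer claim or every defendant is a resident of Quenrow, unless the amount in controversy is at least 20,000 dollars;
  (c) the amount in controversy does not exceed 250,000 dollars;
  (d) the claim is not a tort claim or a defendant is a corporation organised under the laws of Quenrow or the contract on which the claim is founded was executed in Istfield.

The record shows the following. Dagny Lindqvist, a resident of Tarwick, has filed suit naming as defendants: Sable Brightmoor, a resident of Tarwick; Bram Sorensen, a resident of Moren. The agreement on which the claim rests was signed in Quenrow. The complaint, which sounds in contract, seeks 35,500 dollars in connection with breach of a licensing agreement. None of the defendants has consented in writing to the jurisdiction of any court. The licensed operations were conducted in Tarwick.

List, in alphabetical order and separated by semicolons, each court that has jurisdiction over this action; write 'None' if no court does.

The Civil Court of Quenwick:
  (a) The contract was executed in Quenrow, not Quenwick. The proviso rescues it, though: the amount in controversy is 35,500 dollars, which meets the USD 35,500 floor. Condition met.
  (b) The claim is a contract claim, not a tort claim — that alternative is enough. Met.
  (c) The plaintiff resides in Tarwick, which is not Quenwick — that alternative is enough. And the carve-out is inapplicable — the amount in controversy is 35,500 dollars, below the 100,000 dollars floor. Condition met.
  (d) The amount in controversy is $35,500, within the $500,000 ceiling, so this disjunct is met. The exception is not triggered, since the claim is a contract claim, not an employment claim. Satisfied.
  → Jurisdiction lies.
The Quenwick High Bench:
  (a) No defendant resides in Quenwick (they reside in Tarwick, Moren); no such written consent has been filed; the claim is a contract claim, not a property claim — none of the alternatives is met. But the amount in controversy is USD 35,500, which meets the $15,000 floor, and the 'unless' clause therefore excuses the requirement. Condition met.
  (b) The amount in controversy is 35,500 dollars, which meets the $10,000 floor. Condition met.
  (c) The plaintiff resides in Tarwick, which is not Quenwick. Met.
  (d) The amount in controversy is USD 35,500, within the $500,000 ceiling, which satisfies one of the alternatives. Satisfied.
  → All conditions met; jurisdiction exists.
The Superior Court of Quenrow:
  (a) The plaintiff resides in Tarwick, which is not Quenrow, so this disjunct is met. Satisfied.
  (b) The claim is a contract claim, not a consumer claim; the defendants reside as follows — Sable Brightmoor in Tarwick, Bram Sorensen in Moren — not all in Quenrow — no alternative holds. However, the amount in controversy is USD 35,500, which meets the $20,000 floor, so the 'unless' proviso supplies this condition. Satisfied.
  (c) The amount in controversy is 35,500 dollars, within the 250,000 dollars ceiling. Met.
  (d) The claim is a contract claim, not a tort claim, so this disjunct is met. Condition met.
  → The court has jurisdiction.

the Civil Court of Quenwick; the Quenwick High Bench; the Superior Court of Quenrow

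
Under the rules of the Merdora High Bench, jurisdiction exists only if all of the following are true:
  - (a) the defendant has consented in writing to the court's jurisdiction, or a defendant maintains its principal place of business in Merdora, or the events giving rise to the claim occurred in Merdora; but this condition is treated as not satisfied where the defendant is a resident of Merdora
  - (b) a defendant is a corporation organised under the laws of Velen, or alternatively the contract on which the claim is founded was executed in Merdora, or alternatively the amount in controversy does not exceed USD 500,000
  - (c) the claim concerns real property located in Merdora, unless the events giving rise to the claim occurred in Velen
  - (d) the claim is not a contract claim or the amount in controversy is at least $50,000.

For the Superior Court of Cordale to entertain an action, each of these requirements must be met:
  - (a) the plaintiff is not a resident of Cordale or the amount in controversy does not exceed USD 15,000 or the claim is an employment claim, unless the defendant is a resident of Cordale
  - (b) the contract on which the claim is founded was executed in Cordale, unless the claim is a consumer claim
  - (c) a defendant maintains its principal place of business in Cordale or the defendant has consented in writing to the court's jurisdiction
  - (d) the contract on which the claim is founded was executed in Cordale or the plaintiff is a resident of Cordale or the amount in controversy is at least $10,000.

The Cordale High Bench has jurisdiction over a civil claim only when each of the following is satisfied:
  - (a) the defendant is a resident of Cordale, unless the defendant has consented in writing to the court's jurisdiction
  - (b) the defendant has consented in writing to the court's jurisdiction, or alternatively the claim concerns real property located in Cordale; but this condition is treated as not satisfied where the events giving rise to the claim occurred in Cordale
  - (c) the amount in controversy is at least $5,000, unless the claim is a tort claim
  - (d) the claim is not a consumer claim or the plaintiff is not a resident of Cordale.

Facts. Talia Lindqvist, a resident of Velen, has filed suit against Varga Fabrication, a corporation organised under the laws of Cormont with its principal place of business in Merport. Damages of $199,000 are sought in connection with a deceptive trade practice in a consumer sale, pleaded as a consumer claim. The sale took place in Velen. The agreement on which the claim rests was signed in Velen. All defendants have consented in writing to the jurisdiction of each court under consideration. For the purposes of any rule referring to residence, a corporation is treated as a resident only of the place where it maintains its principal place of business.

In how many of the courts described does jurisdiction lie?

3

The Merdora High Bench:
  (a) Every defendant has filed written consent, so this disjunct is met. The exception is not triggered, since the defendant resides in Merport, not Merdora. Condition met.
  (b) The amount in controversy is $199,000, within the 500,000 dollars ceiling, which satisfies one of the alternatives. Condition met.
  (c) The claim does not concern real property. But the operative events occurred in Velen, and the 'unless' clause therefore excuses the requirement. Met.
  (d) The claim is a consumer claim, not a contract claim, which satisfies one of the alternatives. Satisfied.
  → Jurisdiction lies.
The Superior Court of Cordale:
  (a) The plaintiff resides in Velen, which is not Cordale, which satisfies one of the alternatives. Met.
  (b) The contract was executed in Velen, not Cordale. However, the claim is a consumer claim, so the 'unless' proviso supplies this condition. Met.
  (c) Every defendant has filed written consent, which satisfies one of the alternatives. Condition met.
  (d) The amount in controversy is 199,000 dollars, which meets the USD 10,000 floor, so this disjunct is met. Satisfied.
  → The court has jurisdiction.
The Cordale High Bench:
  (a) The defendant resides in Merport, not Cordale. However, every defendant has filed written consent, so the 'unless' proviso supplies this condition. Met.
  (b) Every defendant has filed written consent — that alternative is enough. The exception is not triggered, since the operative events occurred in Velen, not Cordale. Condition met.
  (c) The amount in controversy is $199,000, which meets the 5,000 dollars floor. Condition met.
  (d) The plaintiff resides in Velen, which is not Cordale — that alternative is enough. Satisfied.
  → The court has jurisdiction.
Courts with jurisdiction: the Merdora High Bench, the Superior Court of Cordale, the Cordale High Bench — 3 in total.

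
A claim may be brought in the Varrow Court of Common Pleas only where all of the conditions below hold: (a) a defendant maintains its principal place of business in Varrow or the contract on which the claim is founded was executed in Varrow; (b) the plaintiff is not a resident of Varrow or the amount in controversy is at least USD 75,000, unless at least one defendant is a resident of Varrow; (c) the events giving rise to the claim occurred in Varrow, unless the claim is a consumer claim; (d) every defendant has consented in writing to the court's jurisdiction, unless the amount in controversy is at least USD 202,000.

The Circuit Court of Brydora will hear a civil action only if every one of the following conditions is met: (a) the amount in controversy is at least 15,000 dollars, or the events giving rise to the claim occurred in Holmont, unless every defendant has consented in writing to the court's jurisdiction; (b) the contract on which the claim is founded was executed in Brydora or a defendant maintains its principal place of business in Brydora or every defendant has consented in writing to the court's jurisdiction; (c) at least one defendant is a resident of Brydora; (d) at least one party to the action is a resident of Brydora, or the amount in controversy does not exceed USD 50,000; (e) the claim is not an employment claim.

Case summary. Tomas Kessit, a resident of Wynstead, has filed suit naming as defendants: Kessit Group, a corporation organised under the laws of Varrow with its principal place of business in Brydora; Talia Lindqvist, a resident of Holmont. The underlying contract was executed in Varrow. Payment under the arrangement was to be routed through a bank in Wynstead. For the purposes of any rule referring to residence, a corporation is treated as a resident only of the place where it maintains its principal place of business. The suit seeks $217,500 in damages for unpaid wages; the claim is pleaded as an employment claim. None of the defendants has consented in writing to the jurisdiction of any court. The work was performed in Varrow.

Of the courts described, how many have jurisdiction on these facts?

1

The Varrow Court of Common Pleas:
  (a) The contract was executed in Varrow, so this disjunct is met. Condition met.
  (b) The plaintiff resides in Wynstead, which is not Varrow — that alternative is enough. Condition met.
  (c) The operative events occurred in Varrow. Met.
  (d) No such written consent has been filed. However, the amount in controversy is $217,500, which meets the $202,000 floor, so the 'unless' proviso supplies this condition. Satisfied.
  → The court has jurisdiction.
The Circuit Court of Brydora:
  (a) The amount in controversy is USD 217,500, which meets the USD 15,000 floor, so one alternative holds. Met.
  (b) Kessit Group has its principal place of business in Brydora, which satisfies one of the alternatives. Satisfied.
  (c) Kessit Group resides in Brydora. Satisfied.
  (d) Kessit Group resides in Brydora, which satisfies one of the alternatives. Condition met.
  (e) The claim is an employment claim. Not met.
  → No jurisdiction.
Courts with jurisdiction: the Varrow Court of Common Pleas — 1 in total.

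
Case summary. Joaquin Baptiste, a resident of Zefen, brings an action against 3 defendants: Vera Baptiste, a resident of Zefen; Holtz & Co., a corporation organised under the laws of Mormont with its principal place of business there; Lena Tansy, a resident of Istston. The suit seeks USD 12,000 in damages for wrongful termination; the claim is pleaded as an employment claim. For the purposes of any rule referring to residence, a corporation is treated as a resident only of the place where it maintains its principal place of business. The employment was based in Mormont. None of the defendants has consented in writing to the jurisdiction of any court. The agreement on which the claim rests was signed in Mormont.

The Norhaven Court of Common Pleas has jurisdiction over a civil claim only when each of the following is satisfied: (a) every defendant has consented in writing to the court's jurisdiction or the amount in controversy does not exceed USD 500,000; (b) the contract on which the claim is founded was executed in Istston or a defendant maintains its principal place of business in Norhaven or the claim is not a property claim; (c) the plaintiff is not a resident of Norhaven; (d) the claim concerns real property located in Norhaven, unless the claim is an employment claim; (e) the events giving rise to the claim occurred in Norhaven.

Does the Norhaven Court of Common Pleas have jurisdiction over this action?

The Norhaven Court of Common Pleas:
  (a) The amount in controversy is 12,000 dollars, within the $500,000 ceiling — that alternative is enough. Condition met.
  (b) The claim is an employment claim, not a property claim, which satisfies one of the alternatives. Condition met.
  (c) The plaintiff resides in Zefen, which is not Norhaven. Met.
  (d) The claim does not concern real property. But the claim is an employment claim, and the 'unless' clause therefore excuses the requirement. Met.
  (e) The operative events occurred in Mormont, not Norhaven. Condition not met.
  → At least one condition fails; no jurisdiction.

No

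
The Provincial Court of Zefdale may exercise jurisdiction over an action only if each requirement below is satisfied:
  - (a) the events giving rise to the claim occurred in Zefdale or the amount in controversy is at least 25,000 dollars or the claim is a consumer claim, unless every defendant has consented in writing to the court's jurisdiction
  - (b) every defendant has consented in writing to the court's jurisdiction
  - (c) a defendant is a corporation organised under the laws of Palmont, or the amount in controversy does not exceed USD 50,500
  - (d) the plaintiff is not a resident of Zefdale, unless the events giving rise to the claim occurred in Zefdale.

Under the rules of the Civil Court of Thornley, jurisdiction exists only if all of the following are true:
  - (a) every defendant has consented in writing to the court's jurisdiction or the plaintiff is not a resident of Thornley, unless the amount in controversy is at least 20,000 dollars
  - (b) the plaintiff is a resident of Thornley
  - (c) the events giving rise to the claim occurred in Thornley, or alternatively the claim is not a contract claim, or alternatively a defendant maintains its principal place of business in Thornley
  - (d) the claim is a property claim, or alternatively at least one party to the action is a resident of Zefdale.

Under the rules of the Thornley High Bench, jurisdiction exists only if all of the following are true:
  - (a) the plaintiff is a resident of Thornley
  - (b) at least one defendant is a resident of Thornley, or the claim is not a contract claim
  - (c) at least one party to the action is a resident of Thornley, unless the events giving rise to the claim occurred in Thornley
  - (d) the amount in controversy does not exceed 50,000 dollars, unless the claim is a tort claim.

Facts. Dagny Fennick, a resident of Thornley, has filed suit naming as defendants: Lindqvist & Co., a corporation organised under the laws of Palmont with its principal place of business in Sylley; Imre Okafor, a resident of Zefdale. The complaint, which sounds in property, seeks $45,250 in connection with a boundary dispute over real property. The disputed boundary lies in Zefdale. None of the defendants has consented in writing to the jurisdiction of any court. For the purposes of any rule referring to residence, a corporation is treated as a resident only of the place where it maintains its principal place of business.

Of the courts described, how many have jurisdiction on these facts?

2

The Provincial Court of Zefdale:
  (a) The operative events occurred in Zefdale — that alternative is enough. Condition met.
  (b) No such written consent has been filed. Not met.
  (c) Lindqvist & Co. is organised under the laws of Palmont, so one alternative holds. Condition met.
  (d) The plaintiff resides in Thornley, which is not Zefdale. Satisfied.
  → No jurisdiction.
The Civil Court of Thornley:
  (a) No such written consent has been filed; the plaintiff resides in Thornley — every alternative fails. The proviso rescues it, though: the amount in controversy is USD 45,250, which meets the $20,000 floor. Met.
  (b) The plaintiff resides in Thornley. Met.
  (c) The claim is a property claim, not a contract claim — that alternative is enough. Met.
  (d) The claim is a property claim, so this disjunct is met. Met.
  → Every requirement is satisfied — jurisdiction.
The Thornley High Bench:
  (a) The plaintiff resides in Thornley. Met.
  (b) The claim is a property claim, not a contract claim, so this disjunct is met. Condition met.
  (c) Dagny Fennick resides in Thornley. Met.
  (d) The amount in controversy is USD 45,250, within the 50,000 dollars ceiling. Met.
  → All conditions met; jurisdiction exists.
Courts with jurisdiction: the Civil Court of Thornley, the Thornley High Bench — 2 in total.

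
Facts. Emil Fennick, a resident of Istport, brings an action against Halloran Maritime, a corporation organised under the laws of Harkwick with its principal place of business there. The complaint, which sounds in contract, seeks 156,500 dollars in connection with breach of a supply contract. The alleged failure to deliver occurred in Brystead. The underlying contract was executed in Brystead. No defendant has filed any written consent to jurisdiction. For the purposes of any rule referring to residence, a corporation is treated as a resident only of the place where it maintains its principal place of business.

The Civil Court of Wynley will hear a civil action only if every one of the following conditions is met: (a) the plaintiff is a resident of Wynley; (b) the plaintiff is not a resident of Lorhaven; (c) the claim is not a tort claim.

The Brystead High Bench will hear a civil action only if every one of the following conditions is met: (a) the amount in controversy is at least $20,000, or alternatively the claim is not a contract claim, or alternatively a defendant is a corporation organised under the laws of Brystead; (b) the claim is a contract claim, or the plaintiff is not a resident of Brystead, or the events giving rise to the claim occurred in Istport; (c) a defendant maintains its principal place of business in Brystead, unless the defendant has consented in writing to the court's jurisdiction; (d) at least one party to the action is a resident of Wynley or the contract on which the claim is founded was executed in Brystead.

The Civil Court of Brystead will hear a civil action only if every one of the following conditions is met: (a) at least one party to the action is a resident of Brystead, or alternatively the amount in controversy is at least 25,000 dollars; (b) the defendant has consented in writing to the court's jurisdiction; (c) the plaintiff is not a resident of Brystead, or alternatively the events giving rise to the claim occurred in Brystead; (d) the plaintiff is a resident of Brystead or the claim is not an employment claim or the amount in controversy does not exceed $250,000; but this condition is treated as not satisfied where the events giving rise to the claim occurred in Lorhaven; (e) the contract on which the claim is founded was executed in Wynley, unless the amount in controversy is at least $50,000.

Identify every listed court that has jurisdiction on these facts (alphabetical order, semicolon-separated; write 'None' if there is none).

None

The Civil Court of Wynley:
  (a) The plaintiff resides in Istport, not Wynley. Not satisfied.
  (b) The plaintiff resides in Istport, which is not Lorhaven. Satisfied.
  (c) The claim is a contract claim, not a tort claim. Satisfied.
  → At least one condition fails; no jurisdiction.
The Brystead High Bench:
  (a) The amount in controversy is $156,500, which meets the 20,000 dollars floor — that alternative is enough. Met.
  (b) The claim is a contract claim, which satisfies one of the alternatives. Condition met.
  (c) The corporate defendant(s) have their principal place of business in Harkwick, not Brystead. The proviso offers no rescue either, since no such written consent has been filed. Fails.
  (d) The contract was executed in Brystead — that alternative is enough. Satisfied.
  → At least one condition fails; no jurisdiction.
The Civil Court of Brystead:
  (a) The amount in controversy is $156,500, which meets the USD 25,000 floor, which satisfies one of the alternatives. Condition met.
  (b) No such written consent has been filed. Fails.
  (c) The plaintiff resides in Istport, which is not Brystead, so this disjunct is met. Met.
  (d) The claim is a contract claim, not an employment claim, which satisfies one of the alternatives. The exception is not triggered, since the operative events occurred in Brystead, not Lorhaven. Met.
  (e) The contract was executed in Brystead, not Wynley. However, the amount in controversy is $156,500, which meets the 50,000 dollars floor, so the 'unless' proviso supplies this condition. Satisfied.
  → The court lacks jurisdiction.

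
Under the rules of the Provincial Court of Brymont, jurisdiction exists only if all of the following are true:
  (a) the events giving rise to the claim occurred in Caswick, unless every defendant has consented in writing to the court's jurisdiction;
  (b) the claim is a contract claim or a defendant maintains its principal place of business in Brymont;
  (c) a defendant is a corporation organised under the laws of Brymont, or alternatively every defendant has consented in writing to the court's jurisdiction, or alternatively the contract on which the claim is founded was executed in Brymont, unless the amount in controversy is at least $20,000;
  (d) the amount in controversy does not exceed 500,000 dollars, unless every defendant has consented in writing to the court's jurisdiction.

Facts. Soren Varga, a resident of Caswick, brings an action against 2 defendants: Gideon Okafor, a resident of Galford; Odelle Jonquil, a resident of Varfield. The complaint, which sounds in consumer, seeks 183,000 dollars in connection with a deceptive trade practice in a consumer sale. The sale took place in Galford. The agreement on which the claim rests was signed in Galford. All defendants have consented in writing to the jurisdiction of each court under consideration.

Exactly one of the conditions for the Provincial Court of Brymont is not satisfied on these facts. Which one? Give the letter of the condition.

(b)

The Provincial Court of Brymont:
  (a) The operative events occurred in Galford, not Caswick. But every defendant has filed written consent, and the 'unless' clause therefore excuses the requirement. Satisfied.
  (b) The claim is a consumer claim, not a contract claim; no defendant is a corporation — every alternative fails. Not satisfied.
  (c) Every defendant has filed written consent, which satisfies one of the alternatives. Satisfied.
  (d) The amount in controversy is USD 183,000, within the USD 500,000 ceiling. Satisfied.
Only condition (b) fails.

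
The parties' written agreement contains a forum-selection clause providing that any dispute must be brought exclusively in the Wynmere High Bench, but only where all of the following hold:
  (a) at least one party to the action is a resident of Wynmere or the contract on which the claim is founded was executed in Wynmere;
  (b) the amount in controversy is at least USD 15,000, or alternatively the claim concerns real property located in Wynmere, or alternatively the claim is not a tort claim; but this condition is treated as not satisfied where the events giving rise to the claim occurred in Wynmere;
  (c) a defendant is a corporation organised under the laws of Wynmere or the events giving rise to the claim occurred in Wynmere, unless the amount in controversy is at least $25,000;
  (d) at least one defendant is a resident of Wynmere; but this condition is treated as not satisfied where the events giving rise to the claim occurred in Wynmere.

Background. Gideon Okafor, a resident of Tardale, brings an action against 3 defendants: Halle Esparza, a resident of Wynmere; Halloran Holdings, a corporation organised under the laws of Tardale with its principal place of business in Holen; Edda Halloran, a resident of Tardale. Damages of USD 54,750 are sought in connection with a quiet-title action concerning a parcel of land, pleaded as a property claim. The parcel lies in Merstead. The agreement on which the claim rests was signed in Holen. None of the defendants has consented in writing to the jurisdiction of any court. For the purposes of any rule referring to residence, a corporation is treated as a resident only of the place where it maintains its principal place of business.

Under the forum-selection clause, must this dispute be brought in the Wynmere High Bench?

The Wynmere High Bench:
  (a) Halle Esparza resides in Wynmere, which satisfies one of the alternatives. Satisfied.
  (b) The amount in controversy is USD 54,750, which meets the USD 15,000 floor — that alternative is enough. The exception is not triggered, since the operative events occurred in Merstead, not Wynmere. Satisfied.
  (c) The corporate defendant(s) are organised in Tardale, not Wynmere; the operative events occurred in Merstead, not Wynmere — every alternative fails. The proviso rescues it, though: the amount in controversy is 54,750 dollars, which meets the USD 25,000 floor. Met.
  (d) Halle Esparza resides in Wynmere. The exception is not triggered, since the operative events occurred in Merstead, not Wynmere. Satisfied.
  → The clause applies.

Yes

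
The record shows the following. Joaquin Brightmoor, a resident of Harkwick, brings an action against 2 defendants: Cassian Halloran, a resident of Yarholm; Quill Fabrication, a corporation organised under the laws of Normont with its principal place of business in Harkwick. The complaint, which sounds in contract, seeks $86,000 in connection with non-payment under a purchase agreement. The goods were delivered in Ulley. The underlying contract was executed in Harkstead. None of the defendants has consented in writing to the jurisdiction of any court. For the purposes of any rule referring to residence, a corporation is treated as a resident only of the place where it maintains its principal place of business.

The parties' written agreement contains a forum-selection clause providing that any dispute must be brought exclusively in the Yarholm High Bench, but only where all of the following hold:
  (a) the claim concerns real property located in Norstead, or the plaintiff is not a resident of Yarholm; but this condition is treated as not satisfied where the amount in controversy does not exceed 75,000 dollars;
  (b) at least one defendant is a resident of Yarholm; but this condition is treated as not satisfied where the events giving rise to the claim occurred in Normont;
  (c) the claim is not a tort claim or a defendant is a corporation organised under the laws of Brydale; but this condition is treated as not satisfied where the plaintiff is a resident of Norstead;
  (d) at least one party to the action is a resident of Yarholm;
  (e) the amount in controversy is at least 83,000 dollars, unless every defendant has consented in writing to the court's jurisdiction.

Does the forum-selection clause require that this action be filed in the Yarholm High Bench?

Yes

The Yarholm High Bench:
  (a) The plaintiff resides in Harkwick, which is not Yarholm — that alternative is enough. And the carve-out is inapplicable — the amount in controversy is 86,000 dollars, above the $75,000 ceiling. Condition met.
  (b) Cassian Halloran resides in Yarholm. The exception is not triggered, since the operative events occurred in Ulley, not Normont. Condition met.
  (c) The claim is a contract claim, not a tort claim, so this disjunct is met. The carve-out does not apply: the plaintiff resides in Harkwick, not Norstead. Met.
  (d) Cassian Halloran resides in Yarholm. Satisfied.
  (e) The amount in controversy is $86,000, which meets the USD 83,000 floor. Satisfied.
  → The clause applies.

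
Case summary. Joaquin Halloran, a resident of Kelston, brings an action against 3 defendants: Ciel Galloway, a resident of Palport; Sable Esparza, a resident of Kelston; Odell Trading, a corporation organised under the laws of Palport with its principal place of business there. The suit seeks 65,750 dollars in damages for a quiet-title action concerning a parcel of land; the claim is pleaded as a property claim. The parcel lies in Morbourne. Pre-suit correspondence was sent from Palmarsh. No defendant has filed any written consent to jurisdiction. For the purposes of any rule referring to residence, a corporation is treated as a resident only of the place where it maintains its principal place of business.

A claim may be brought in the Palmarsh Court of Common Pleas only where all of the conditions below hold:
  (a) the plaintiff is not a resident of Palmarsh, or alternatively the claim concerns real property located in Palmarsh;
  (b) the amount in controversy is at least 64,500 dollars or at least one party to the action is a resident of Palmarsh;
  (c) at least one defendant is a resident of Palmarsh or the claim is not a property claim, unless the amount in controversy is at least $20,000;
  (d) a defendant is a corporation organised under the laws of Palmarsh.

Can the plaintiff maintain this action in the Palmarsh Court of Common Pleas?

The Palmarsh Court of Common Pleas:
  (a) The plaintiff resides in Kelston, which is not Palmarsh, which satisfies one of the alternatives. Met.
  (b) The amount in controversy is 65,750 dollars, which meets the $64,500 floor, so this disjunct is met. Met.
  (c) No defendant resides in Palmarsh (they reside in Palport, Kelston, Palport); the claim is a property claim — none of the alternatives is met. The proviso rescues it, though: the amount in controversy is USD 65,750, which meets the $20,000 floor. Met.
  (d) The corporate defendant(s) are organised in Palport, not Palmarsh. Not satisfied.
  → Not every requirement is met — no jurisdiction.

No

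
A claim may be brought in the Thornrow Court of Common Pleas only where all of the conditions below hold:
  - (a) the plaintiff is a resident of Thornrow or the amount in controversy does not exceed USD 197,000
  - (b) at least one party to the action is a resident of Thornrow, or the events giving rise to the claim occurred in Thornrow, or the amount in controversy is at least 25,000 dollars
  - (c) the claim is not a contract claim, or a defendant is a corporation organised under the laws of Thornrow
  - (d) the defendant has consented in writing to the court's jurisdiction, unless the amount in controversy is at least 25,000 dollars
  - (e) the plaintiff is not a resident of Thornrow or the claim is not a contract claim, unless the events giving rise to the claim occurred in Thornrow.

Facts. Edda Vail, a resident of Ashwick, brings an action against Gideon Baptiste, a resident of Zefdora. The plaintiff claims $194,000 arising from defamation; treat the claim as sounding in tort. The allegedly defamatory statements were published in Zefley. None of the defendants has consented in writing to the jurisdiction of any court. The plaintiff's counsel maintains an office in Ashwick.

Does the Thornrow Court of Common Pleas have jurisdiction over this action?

The Thornrow Court of Common Pleas:
  (a) The amount in controversy is USD 194,000, within the 197,000 dollars ceiling, so one alternative holds. Satisfied.
  (b) The amount in controversy is $194,000, which meets the USD 25,000 floor — that alternative is enough. Condition met.
  (c) The claim is a tort claim, not a contract claim, which satisfies one of the alternatives. Satisfied.
  (d) No such written consent has been filed. The proviso rescues it, though: the amount in controversy is $194,000, which meets the 25,000 dollars floor. Condition met.
  (e) The plaintiff resides in Ashwick, which is not Thornrow, so this disjunct is met. Condition met.
  → Every requirement is satisfied — jurisdiction.

Yes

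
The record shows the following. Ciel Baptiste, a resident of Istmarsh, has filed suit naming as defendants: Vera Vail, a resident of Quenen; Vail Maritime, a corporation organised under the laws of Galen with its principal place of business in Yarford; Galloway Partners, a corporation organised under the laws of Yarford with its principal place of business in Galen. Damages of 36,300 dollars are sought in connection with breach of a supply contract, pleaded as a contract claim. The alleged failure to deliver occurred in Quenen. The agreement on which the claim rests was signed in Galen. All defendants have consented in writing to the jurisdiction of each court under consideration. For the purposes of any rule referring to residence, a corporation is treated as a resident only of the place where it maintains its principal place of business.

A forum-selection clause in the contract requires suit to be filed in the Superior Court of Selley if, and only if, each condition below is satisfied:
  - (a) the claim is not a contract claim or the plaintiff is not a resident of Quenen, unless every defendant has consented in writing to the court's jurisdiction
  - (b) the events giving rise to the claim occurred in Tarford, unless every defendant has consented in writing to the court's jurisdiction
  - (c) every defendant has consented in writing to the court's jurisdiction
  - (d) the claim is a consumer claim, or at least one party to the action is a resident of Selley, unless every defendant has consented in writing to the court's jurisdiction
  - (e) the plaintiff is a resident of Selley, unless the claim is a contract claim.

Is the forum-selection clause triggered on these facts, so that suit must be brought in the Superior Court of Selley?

The Superior Court of Selley:
  (a) The plaintiff resides in Istmarsh, which is not Quenen, so this disjunct is met. Met.
  (b) The operative events occurred in Quenen, not Tarford. However, every defendant has filed written consent, so the 'unless' proviso supplies this condition. Satisfied.
  (c) Every defendant has filed written consent. Satisfied.
  (d) The claim is a contract claim, not a consumer claim; no party resides in Selley — every alternative fails. But every defendant has filed written consent, and the 'unless' clause therefore excuses the requirement. Met.
  (e) The plaintiff resides in Istmarsh, not Selley. However, the claim is a contract claim, so the 'unless' proviso supplies this condition. Condition met.
  → The clause applies.

Yes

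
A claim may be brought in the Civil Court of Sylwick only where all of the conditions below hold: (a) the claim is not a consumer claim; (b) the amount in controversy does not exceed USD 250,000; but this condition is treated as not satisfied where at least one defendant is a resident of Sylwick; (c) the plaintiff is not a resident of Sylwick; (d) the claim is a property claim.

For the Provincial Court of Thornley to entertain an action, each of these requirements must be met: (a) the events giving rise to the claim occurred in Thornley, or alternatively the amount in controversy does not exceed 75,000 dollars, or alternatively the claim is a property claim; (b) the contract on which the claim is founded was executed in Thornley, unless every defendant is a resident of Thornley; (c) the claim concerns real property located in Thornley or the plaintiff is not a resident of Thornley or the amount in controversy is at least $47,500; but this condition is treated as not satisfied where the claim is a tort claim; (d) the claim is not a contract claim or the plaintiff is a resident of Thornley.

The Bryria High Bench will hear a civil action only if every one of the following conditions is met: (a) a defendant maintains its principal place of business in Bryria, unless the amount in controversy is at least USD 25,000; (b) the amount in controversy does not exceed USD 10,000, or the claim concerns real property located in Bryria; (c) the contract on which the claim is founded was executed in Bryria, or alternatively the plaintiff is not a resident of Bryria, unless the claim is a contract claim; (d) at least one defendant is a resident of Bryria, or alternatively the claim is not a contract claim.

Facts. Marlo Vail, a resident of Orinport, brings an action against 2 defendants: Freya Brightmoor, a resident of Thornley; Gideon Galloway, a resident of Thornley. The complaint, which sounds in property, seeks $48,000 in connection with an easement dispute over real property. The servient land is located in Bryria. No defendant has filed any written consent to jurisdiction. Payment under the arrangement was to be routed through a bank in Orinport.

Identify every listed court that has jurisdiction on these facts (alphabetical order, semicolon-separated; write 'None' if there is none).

the Bryria High Bench; the Civil Court of Sylwick; the Provincial Court of Thornley

The Civil Court of Sylwick:
  (a) The claim is a property claim, not a consumer claim. Condition met.
  (b) The amount in controversy is $48,000, within the USD 250,000 ceiling. The exception is not triggered, since no defendant resides in Sylwick (they reside in Thornley, Thornley). Satisfied.
  (c) The plaintiff resides in Orinport, which is not Sylwick. Condition met.
  (d) The claim is a property claim. Condition met.
  → All conditions met; jurisdiction exists.
The Provincial Court of Thornley:
  (a) The amount in controversy is $48,000, within the $75,000 ceiling, so one alternative holds. Met.
  (b) No contract (and hence no place of execution) is alleged. But the defendants reside as follows — Freya Brightmoor in Thornley, Gideon Galloway in Thornley — all in Thornley, and the 'unless' clause therefore excuses the requirement. Condition met.
  (c) The plaintiff resides in Orinport, which is not Thornley — that alternative is enough. The carve-out does not apply: the claim is a property claim, not a tort claim. Condition met.
  (d) The claim is a property claim, not a contract claim, which satisfies one of the alternatives. Met.
  → The court has jurisdiction.
The Bryria High Bench:
  (a) No defendant is a corporation. The proviso rescues it, though: the amount in controversy is $48,000, which meets the $25,000 floor. Condition met.
  (b) The property lies in Bryria, which satisfies one of the alternatives. Condition met.
  (c) The plaintiff resides in Orinport, which is not Bryria, which satisfies one of the alternatives. Condition met.
  (d) The claim is a property claim, not a contract claim — that alternative is enough. Satisfied.
  → Jurisdiction lies.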